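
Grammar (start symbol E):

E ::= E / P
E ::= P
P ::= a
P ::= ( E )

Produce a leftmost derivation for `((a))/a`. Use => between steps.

E => E/P   [E ::= E / P]
E/P => P/P   [E ::= P]
P/P => (E)/P   [P ::= ( E )]
(E)/P => (P)/P   [E ::= P]
(P)/P => ((E))/P   [P ::= ( E )]
((E))/P => ((P))/P   [E ::= P]
((P))/P => ((a))/P   [P ::= a]
((a))/P => ((a))/a   [P ::= a]

E => E/P => P/P => (E)/P => (P)/P => ((E))/P => ((P))/P => ((a))/P => ((a))/a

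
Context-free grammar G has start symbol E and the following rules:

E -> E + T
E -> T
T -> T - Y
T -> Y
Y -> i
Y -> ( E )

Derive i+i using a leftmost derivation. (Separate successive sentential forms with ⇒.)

E ⇒ E+T ⇒ T+T ⇒ Y+T ⇒ i+T ⇒ i+Y ⇒ i+i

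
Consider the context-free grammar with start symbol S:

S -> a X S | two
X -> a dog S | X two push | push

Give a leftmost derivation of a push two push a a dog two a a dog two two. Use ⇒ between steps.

S ⇒ a X S ⇒ a X two push S ⇒ a push two push S ⇒ a push two push a X S ⇒ a push two push a a dog S S ⇒ a push two push a a dog two S ⇒ a push two push a a dog two a X S ⇒ a push two push a a dog two a a dog S S ⇒ a push two push a a dog two a a dog two S ⇒ a push two push a a dog two a a dog two two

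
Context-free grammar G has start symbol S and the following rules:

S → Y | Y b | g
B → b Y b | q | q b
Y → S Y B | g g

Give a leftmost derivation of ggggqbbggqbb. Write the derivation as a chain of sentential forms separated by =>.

S => Yb => SYBb => YbYBb => SYBbYBb => YYBbYBb => ggYBbYBb => ggggBbYBb => ggggqbbYBb => ggggqbbggBb => ggggqbbggqbb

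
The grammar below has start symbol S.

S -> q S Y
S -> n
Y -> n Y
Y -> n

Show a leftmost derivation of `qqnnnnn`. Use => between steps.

S=>qSY=>qqSYY=>qqnYY=>qqnnY=>qqnnnY=>qqnnnnY=>qqnnnnn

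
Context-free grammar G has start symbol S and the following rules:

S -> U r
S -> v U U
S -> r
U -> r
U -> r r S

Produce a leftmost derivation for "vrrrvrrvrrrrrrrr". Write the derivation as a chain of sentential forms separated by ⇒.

S ⇒ vUU ⇒ vrU ⇒ vrrrS ⇒ vrrrvUU ⇒ vrrrvrrSU ⇒ vrrrvrrvUUU ⇒ vrrrvrrvrrSUU ⇒ vrrrvrrvrrrUU ⇒ vrrrvrrvrrrrU ⇒ vrrrvrrvrrrrrrS ⇒ vrrrvrrvrrrrrrUr ⇒ vrrrvrrvrrrrrrrr

S ⇒ vUU   [S -> v U U]
vUU ⇒ vrU   [U -> r]
vrU ⇒ vrrrS   [U -> r r S]
vrrrS ⇒ vrrrvUU   [S -> v U U]
vrrrvUU ⇒ vrrrvrrSU   [U -> r r S]
vrrrvrrSU ⇒ vrrrvrrvUUU   [S -> v U U]
vrrrvrrvUUU ⇒ vrrrvrrvrrSUU   [U -> r r S]
vrrrvrrvrrSUU ⇒ vrrrvrrvrrrUU   [S -> r]
vrrrvrrvrrrUU ⇒ vrrrvrrvrrrrU   [U -> r]
vrrrvrrvrrrrU ⇒ vrrrvrrvrrrrrrS   [U -> r r S]
vrrrvrrvrrrrrrS ⇒ vrrrvrrvrrrrrrUr   [S -> U r]
vrrrvrrvrrrrrrUr ⇒ vrrrvrrvrrrrrrrr   [U -> r]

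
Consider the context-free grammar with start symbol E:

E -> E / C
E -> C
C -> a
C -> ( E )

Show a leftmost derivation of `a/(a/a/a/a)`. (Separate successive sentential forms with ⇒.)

E ⇒ E/C ⇒ C/C ⇒ a/C ⇒ a/(E) ⇒ a/(E/C) ⇒ a/(E/C/C) ⇒ a/(E/C/C/C) ⇒ a/(C/C/C/C) ⇒ a/(a/C/C/C) ⇒ a/(a/a/C/C) ⇒ a/(a/a/a/C) ⇒ a/(a/a/a/a)

E ⇒ E/C   [E -> E / C]
E/C ⇒ C/C   [E -> C]
C/C ⇒ a/C   [C -> a]
a/C ⇒ a/(E)   [C -> ( E )]
a/(E) ⇒ a/(E/C)   [E -> E / C]
a/(E/C) ⇒ a/(E/C/C)   [E -> E / C]
a/(E/C/C) ⇒ a/(E/C/C/C)   [E -> E / C]
a/(E/C/C/C) ⇒ a/(C/C/C/C)   [E -> C]
a/(C/C/C/C) ⇒ a/(a/C/C/C)   [C -> a]
a/(a/C/C/C) ⇒ a/(a/a/C/C)   [C -> a]
a/(a/a/C/C) ⇒ a/(a/a/a/C)   [C -> a]
a/(a/a/a/C) ⇒ a/(a/a/a/a)   [C -> a]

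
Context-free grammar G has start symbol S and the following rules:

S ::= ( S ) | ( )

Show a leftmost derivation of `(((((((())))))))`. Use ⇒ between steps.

S ⇒ (S)   [S ::= ( S )]
(S) ⇒ ((S))   [S ::= ( S )]
((S)) ⇒ (((S)))   [S ::= ( S )]
(((S))) ⇒ ((((S))))   [S ::= ( S )]
((((S)))) ⇒ (((((S)))))   [S ::= ( S )]
(((((S))))) ⇒ ((((((S))))))   [S ::= ( S )]
((((((S)))))) ⇒ (((((((S)))))))   [S ::= ( S )]
(((((((S))))))) ⇒ (((((((())))))))   [S ::= ( )]

S ⇒ (S) ⇒ ((S)) ⇒ (((S))) ⇒ ((((S)))) ⇒ (((((S))))) ⇒ ((((((S)))))) ⇒ (((((((S))))))) ⇒ (((((((())))))))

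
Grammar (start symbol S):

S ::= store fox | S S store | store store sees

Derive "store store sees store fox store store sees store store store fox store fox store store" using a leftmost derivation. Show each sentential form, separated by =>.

S => S S store => S S store S store => store store sees S store S store => store store sees S S store store S store => store store sees store fox S store store S store => store store sees store fox store store sees store store S store => store store sees store fox store store sees store store S S store store => store store sees store fox store store sees store store store fox S store store => store store sees store fox store store sees store store store fox store fox store store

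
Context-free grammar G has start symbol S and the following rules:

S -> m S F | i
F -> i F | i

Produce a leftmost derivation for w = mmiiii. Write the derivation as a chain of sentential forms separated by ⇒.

S ⇒ mSF ⇒ mmSFF ⇒ mmiFF ⇒ mmiiFF ⇒ mmiiiF ⇒ mmiiii

S ⇒ mSF   [S -> m S F]
mSF ⇒ mmSFF   [S -> m S F]
mmSFF ⇒ mmiFF   [S -> i]
mmiFF ⇒ mmiiFF   [F -> i F]
mmiiFF ⇒ mmiiiF   [F -> i]
mmiiiF ⇒ mmiiii   [F -> i]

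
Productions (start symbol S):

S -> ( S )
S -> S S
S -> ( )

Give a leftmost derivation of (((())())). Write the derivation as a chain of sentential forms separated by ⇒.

S ⇒ (S) ⇒ ((S)) ⇒ ((SS)) ⇒ (((S)S)) ⇒ (((())S)) ⇒ (((())()))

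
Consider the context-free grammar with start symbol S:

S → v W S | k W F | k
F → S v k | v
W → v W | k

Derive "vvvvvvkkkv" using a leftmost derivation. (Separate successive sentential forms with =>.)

S => vWS   [S → v W S]
vWS => vvWS   [W → v W]
vvWS => vvvWS   [W → v W]
vvvWS => vvvvWS   [W → v W]
vvvvWS => vvvvvWS   [W → v W]
vvvvvWS => vvvvvvWS   [W → v W]
vvvvvvWS => vvvvvvkS   [W → k]
vvvvvvkS => vvvvvvkkWF   [S → k W F]
vvvvvvkkWF => vvvvvvkkkF   [W → k]
vvvvvvkkkF => vvvvvvkkkv   [F → v]

S => vWS => vvWS => vvvWS => vvvvWS => vvvvvWS => vvvvvvWS => vvvvvvkS => vvvvvvkkWF => vvvvvvkkkF => vvvvvvkkkv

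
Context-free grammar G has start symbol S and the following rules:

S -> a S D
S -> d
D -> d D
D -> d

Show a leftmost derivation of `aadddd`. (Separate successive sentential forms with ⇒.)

S ⇒ aSD ⇒ aaSDD ⇒ aadDD ⇒ aaddDD ⇒ aadddD ⇒ aadddd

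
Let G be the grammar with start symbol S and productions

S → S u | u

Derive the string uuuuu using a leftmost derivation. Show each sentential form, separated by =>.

S => Su   [S → S u]
Su => Suu   [S → S u]
Suu => Suuu   [S → S u]
Suuu => Suuuu   [S → S u]
Suuuu => uuuuu   [S → u]

S => Su => Suu => Suuu => Suuuu => uuuuu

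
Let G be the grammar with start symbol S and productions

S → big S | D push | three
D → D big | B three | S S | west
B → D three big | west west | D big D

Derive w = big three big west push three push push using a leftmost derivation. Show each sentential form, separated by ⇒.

S ⇒ D push ⇒ S S push ⇒ big S S push ⇒ big three S push ⇒ big three big S push ⇒ big three big D push push ⇒ big three big S S push push ⇒ big three big D push S push push ⇒ big three big west push S push push ⇒ big three big west push three push push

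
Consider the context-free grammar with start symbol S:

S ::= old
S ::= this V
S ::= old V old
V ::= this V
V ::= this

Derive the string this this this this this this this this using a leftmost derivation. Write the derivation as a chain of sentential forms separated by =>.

S => this V   [S ::= this V]
this V => this this V   [V ::= this V]
this this V => this this this V   [V ::= this V]
this this this V => this this this this V   [V ::= this V]
this this this this V => this this this this this V   [V ::= this V]
this this this this this V => this this this this this this V   [V ::= this V]
this this this this this this V => this this this this this this this V   [V ::= this V]
this this this this this this this V => this this this this this this this this   [V ::= this]

S => this V => this this V => this this this V => this this this this V => this this this this this V => this this this this this this V => this this this this this this this V => this this this this this this this this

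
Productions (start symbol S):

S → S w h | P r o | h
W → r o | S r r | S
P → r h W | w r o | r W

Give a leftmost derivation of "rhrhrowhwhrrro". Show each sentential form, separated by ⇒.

S ⇒ Pro   [S → P r o]
Pro ⇒ rhWro   [P → r h W]
rhWro ⇒ rhSrrro   [W → S r r]
rhSrrro ⇒ rhSwhrrro   [S → S w h]
rhSwhrrro ⇒ rhSwhwhrrro   [S → S w h]
rhSwhwhrrro ⇒ rhProwhwhrrro   [S → P r o]
rhProwhwhrrro ⇒ rhrWrowhwhrrro   [P → r W]
rhrWrowhwhrrro ⇒ rhrSrowhwhrrro   [W → S]
rhrSrowhwhrrro ⇒ rhrhrowhwhrrro   [S → h]

S ⇒ Pro ⇒ rhWro ⇒ rhSrrro ⇒ rhSwhrrro ⇒ rhSwhwhrrro ⇒ rhProwhwhrrro ⇒ rhrWrowhwhrrro ⇒ rhrSrowhwhrrro ⇒ rhrhrowhwhrrro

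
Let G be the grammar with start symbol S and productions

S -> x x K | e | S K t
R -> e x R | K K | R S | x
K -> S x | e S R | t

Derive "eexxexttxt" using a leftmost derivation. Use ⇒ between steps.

S ⇒ SKt   [S -> S K t]
SKt ⇒ eKt   [S -> e]
eKt ⇒ eeSRt   [K -> e S R]
eeSRt ⇒ eeSKtRt   [S -> S K t]
eeSKtRt ⇒ eexxKKtRt   [S -> x x K]
eexxKKtRt ⇒ eexxSxKtRt   [K -> S x]
eexxSxKtRt ⇒ eexxexKtRt   [S -> e]
eexxexKtRt ⇒ eexxexttRt   [K -> t]
eexxexttRt ⇒ eexxexttxt   [R -> x]

S ⇒ SKt ⇒ eKt ⇒ eeSRt ⇒ eeSKtRt ⇒ eexxKKtRt ⇒ eexxSxKtRt ⇒ eexxexKtRt ⇒ eexxexttRt ⇒ eexxexttxt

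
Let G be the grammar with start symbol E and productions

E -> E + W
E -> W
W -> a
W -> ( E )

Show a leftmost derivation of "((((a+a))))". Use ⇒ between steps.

E ⇒ W   [E -> W]
W ⇒ (E)   [W -> ( E )]
(E) ⇒ (W)   [E -> W]
(W) ⇒ ((E))   [W -> ( E )]
((E)) ⇒ ((W))   [E -> W]
((W)) ⇒ (((E)))   [W -> ( E )]
(((E))) ⇒ (((W)))   [E -> W]
(((W))) ⇒ ((((E))))   [W -> ( E )]
((((E)))) ⇒ ((((E+W))))   [E -> E + W]
((((E+W)))) ⇒ ((((W+W))))   [E -> W]
((((W+W)))) ⇒ ((((a+W))))   [W -> a]
((((a+W)))) ⇒ ((((a+a))))   [W -> a]

E⇒W⇒(E)⇒(W)⇒((E))⇒((W))⇒(((E)))⇒(((W)))⇒((((E))))⇒((((E+W))))⇒((((W+W))))⇒((((a+W))))⇒((((a+a))))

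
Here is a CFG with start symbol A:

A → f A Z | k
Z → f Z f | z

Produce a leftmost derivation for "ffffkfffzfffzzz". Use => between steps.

A => fAZ => ffAZZ => fffAZZZ => ffffAZZZZ => ffffkZZZZ => ffffkfZfZZZ => ffffkffZffZZZ => ffffkfffZfffZZZ => ffffkfffzfffZZZ => ffffkfffzfffzZZ => ffffkfffzfffzzZ => ffffkfffzfffzzz

A => fAZ   [A → f A Z]
fAZ => ffAZZ   [A → f A Z]
ffAZZ => fffAZZZ   [A → f A Z]
fffAZZZ => ffffAZZZZ   [A → f A Z]
ffffAZZZZ => ffffkZZZZ   [A → k]
ffffkZZZZ => ffffkfZfZZZ   [Z → f Z f]
ffffkfZfZZZ => ffffkffZffZZZ   [Z → f Z f]
ffffkffZffZZZ => ffffkfffZfffZZZ   [Z → f Z f]
ffffkfffZfffZZZ => ffffkfffzfffZZZ   [Z → z]
ffffkfffzfffZZZ => ffffkfffzfffzZZ   [Z → z]
ffffkfffzfffzZZ => ffffkfffzfffzzZ   [Z → z]
ffffkfffzfffzzZ => ffffkfffzfffzzz   [Z → z]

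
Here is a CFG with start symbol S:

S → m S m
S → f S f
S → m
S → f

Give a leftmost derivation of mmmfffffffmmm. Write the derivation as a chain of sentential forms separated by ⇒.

S ⇒ mSm ⇒ mmSmm ⇒ mmmSmmm ⇒ mmmfSfmmm ⇒ mmmffSffmmm ⇒ mmmfffSfffmmm ⇒ mmmfffffffmmm

S ⇒ mSm   [S → m S m]
mSm ⇒ mmSmm   [S → m S m]
mmSmm ⇒ mmmSmmm   [S → m S m]
mmmSmmm ⇒ mmmfSfmmm   [S → f S f]
mmmfSfmmm ⇒ mmmffSffmmm   [S → f S f]
mmmffSffmmm ⇒ mmmfffSfffmmm   [S → f S f]
mmmfffSfffmmm ⇒ mmmfffffffmmm   [S → f]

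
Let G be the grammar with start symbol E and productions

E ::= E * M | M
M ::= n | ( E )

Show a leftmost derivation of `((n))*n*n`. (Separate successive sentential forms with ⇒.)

E ⇒ E*M ⇒ E*M*M ⇒ M*M*M ⇒ (E)*M*M ⇒ (M)*M*M ⇒ ((E))*M*M ⇒ ((M))*M*M ⇒ ((n))*M*M ⇒ ((n))*n*M ⇒ ((n))*n*n

E ⇒ E*M   [E ::= E * M]
E*M ⇒ E*M*M   [E ::= E * M]
E*M*M ⇒ M*M*M   [E ::= M]
M*M*M ⇒ (E)*M*M   [M ::= ( E )]
(E)*M*M ⇒ (M)*M*M   [E ::= M]
(M)*M*M ⇒ ((E))*M*M   [M ::= ( E )]
((E))*M*M ⇒ ((M))*M*M   [E ::= M]
((M))*M*M ⇒ ((n))*M*M   [M ::= n]
((n))*M*M ⇒ ((n))*n*M   [M ::= n]
((n))*n*M ⇒ ((n))*n*n   [M ::= n]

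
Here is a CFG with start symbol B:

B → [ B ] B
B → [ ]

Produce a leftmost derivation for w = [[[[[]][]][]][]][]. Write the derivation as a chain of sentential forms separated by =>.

B=>[B]B=>[[B]B]B=>[[[B]B]B]B=>[[[[B]B]B]B]B=>[[[[[]]B]B]B]B=>[[[[[]][]]B]B]B=>[[[[[]][]][]]B]B=>[[[[[]][]][]][]]B=>[[[[[]][]][]][]][]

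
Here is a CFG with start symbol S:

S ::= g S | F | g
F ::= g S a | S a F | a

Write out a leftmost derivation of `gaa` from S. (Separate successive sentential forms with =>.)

S => F => SaF => gaF => gaa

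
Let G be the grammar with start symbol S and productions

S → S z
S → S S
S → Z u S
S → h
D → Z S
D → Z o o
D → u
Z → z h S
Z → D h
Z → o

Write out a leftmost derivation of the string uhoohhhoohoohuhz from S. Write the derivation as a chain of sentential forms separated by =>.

S => Sz => ZuSz => DhuSz => ZoohuSz => DhoohuSz => ZoohoohuSz => DhoohoohuSz => ZShoohoohuSz => DhShoohoohuSz => ZoohShoohoohuSz => DhoohShoohoohuSz => uhoohShoohoohuSz => uhoohhhoohoohuSz => uhoohhhoohoohuhz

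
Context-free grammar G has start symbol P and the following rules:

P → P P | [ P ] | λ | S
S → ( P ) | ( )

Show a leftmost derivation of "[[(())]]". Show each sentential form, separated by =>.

P => PP => [P]P => [[P]]P => [[S]]P => [[(P)]]P => [[(S)]]P => [[(())]]P => [[(())]]

P => PP   [P → P P]
PP => [P]P   [P → [ P ]]
[P]P => [[P]]P   [P → [ P ]]
[[P]]P => [[S]]P   [P → S]
[[S]]P => [[(P)]]P   [S → ( P )]
[[(P)]]P => [[(S)]]P   [P → S]
[[(S)]]P => [[(())]]P   [S → ( )]
[[(())]]P => [[(())]]   [P → λ]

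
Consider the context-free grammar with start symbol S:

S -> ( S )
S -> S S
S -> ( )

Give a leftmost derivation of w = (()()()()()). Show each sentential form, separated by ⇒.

S ⇒ (S) ⇒ (SS) ⇒ (SSS) ⇒ (SSSS) ⇒ (SSSSS) ⇒ (()SSSS) ⇒ (()()SSS) ⇒ (()()()SS) ⇒ (()()()()S) ⇒ (()()()()())

S ⇒ (S)   [S -> ( S )]
(S) ⇒ (SS)   [S -> S S]
(SS) ⇒ (SSS)   [S -> S S]
(SSS) ⇒ (SSSS)   [S -> S S]
(SSSS) ⇒ (SSSSS)   [S -> S S]
(SSSSS) ⇒ (()SSSS)   [S -> ( )]
(()SSSS) ⇒ (()()SSS)   [S -> ( )]
(()()SSS) ⇒ (()()()SS)   [S -> ( )]
(()()()SS) ⇒ (()()()()S)   [S -> ( )]
(()()()()S) ⇒ (()()()()())   [S -> ( )]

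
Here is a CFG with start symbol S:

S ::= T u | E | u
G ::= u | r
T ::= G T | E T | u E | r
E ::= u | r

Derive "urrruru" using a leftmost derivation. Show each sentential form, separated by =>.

S => Tu => GTu => uTu => uGTu => urTu => urETu => urrTu => urrGTu => urrrTu => urrruEu => urrruru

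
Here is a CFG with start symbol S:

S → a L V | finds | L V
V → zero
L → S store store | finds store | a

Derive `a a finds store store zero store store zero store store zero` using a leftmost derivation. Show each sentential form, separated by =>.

S => a L V   [S → a L V]
a L V => a S store store V   [L → S store store]
a S store store V => a L V store store V   [S → L V]
a L V store store V => a S store store V store store V   [L → S store store]
a S store store V store store V => a a L V store store V store store V   [S → a L V]
a a L V store store V store store V => a a S store store V store store V store store V   [L → S store store]
a a S store store V store store V store store V => a a finds store store V store store V store store V   [S → finds]
a a finds store store V store store V store store V => a a finds store store zero store store V store store V   [V → zero]
a a finds store store zero store store V store store V => a a finds store store zero store store zero store store V   [V → zero]
a a finds store store zero store store zero store store V => a a finds store store zero store store zero store store zero   [V → zero]

S => a L V => a S store store V => a L V store store V => a S store store V store store V => a a L V store store V store store V => a a S store store V store store V store store V => a a finds store store V store store V store store V => a a finds store store zero store store V store store V => a a finds store store zero store store zero store store V => a a finds store store zero store store zero store store zero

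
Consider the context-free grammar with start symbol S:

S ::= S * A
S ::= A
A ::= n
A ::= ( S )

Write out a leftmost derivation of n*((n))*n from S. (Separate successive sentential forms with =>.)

S => S*A   [S ::= S * A]
S*A => S*A*A   [S ::= S * A]
S*A*A => A*A*A   [S ::= A]
A*A*A => n*A*A   [A ::= n]
n*A*A => n*(S)*A   [A ::= ( S )]
n*(S)*A => n*(A)*A   [S ::= A]
n*(A)*A => n*((S))*A   [A ::= ( S )]
n*((S))*A => n*((A))*A   [S ::= A]
n*((A))*A => n*((n))*A   [A ::= n]
n*((n))*A => n*((n))*n   [A ::= n]

S => S*A => S*A*A => A*A*A => n*A*A => n*(S)*A => n*(A)*A => n*((S))*A => n*((A))*A => n*((n))*A => n*((n))*n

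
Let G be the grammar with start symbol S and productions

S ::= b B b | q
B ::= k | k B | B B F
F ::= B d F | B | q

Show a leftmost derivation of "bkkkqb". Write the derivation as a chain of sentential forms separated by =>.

S => bBb   [S ::= b B b]
bBb => bBBFb   [B ::= B B F]
bBBFb => bkBBFb   [B ::= k B]
bkBBFb => bkkBFb   [B ::= k]
bkkBFb => bkkkFb   [B ::= k]
bkkkFb => bkkkqb   [F ::= q]

S => bBb => bBBFb => bkBBFb => bkkBFb => bkkkFb => bkkkqb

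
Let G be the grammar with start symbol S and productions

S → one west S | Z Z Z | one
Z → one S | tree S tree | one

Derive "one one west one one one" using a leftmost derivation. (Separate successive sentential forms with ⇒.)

S ⇒ Z Z Z ⇒ one S Z Z ⇒ one one west S Z Z ⇒ one one west one Z Z ⇒ one one west one one Z ⇒ one one west one one one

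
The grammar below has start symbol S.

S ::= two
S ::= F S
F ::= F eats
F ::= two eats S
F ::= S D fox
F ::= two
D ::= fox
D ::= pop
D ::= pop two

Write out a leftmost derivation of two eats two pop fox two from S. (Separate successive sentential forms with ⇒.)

S ⇒ F S ⇒ F eats S ⇒ two eats S ⇒ two eats F S ⇒ two eats S D fox S ⇒ two eats two D fox S ⇒ two eats two pop fox S ⇒ two eats two pop fox two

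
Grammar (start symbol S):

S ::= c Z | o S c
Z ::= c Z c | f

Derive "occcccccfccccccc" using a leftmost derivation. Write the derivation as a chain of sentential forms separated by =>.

S=>oSc=>ocZc=>occZcc=>occcZccc=>occccZcccc=>occcccZccccc=>occccccZcccccc=>occcccccZccccccc=>occcccccfccccccc

S => oSc   [S ::= o S c]
oSc => ocZc   [S ::= c Z]
ocZc => occZcc   [Z ::= c Z c]
occZcc => occcZccc   [Z ::= c Z c]
occcZccc => occccZcccc   [Z ::= c Z c]
occccZcccc => occcccZccccc   [Z ::= c Z c]
occcccZccccc => occccccZcccccc   [Z ::= c Z c]
occccccZcccccc => occcccccZccccccc   [Z ::= c Z c]
occcccccZccccccc => occcccccfccccccc   [Z ::= f]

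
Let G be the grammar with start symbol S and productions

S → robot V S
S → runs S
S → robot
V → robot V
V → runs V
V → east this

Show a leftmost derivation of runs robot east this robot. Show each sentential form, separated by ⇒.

S ⇒ runs S   [S → runs S]
runs S ⇒ runs robot V S   [S → robot V S]
runs robot V S ⇒ runs robot east this S   [V → east this]
runs robot east this S ⇒ runs robot east this robot   [S → robot]

S ⇒ runs S ⇒ runs robot V S ⇒ runs robot east this S ⇒ runs robot east this robot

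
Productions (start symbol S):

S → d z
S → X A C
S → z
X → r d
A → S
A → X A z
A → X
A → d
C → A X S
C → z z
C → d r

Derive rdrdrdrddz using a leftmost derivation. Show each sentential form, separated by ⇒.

S ⇒ XAC ⇒ rdAC ⇒ rdXC ⇒ rdrdC ⇒ rdrdAXS ⇒ rdrdXXS ⇒ rdrdrdXS ⇒ rdrdrdrdS ⇒ rdrdrdrddz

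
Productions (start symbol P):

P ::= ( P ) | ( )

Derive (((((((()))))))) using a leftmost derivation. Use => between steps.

P => (P) => ((P)) => (((P))) => ((((P)))) => (((((P))))) => ((((((P)))))) => (((((((P))))))) => (((((((())))))))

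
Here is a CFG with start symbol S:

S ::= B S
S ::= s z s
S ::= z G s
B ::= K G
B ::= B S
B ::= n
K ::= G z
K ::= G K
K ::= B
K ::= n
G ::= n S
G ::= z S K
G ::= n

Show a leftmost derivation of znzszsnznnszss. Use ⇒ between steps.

S ⇒ zGs ⇒ znSs ⇒ znBSs ⇒ znKGSs ⇒ znGKGSs ⇒ znzSKKGSs ⇒ znzszsKKGSs ⇒ znzszsGzKGSs ⇒ znzszsnzKGSs ⇒ znzszsnznGSs ⇒ znzszsnznnSs ⇒ znzszsnznnszss

S ⇒ zGs   [S ::= z G s]
zGs ⇒ znSs   [G ::= n S]
znSs ⇒ znBSs   [S ::= B S]
znBSs ⇒ znKGSs   [B ::= K G]
znKGSs ⇒ znGKGSs   [K ::= G K]
znGKGSs ⇒ znzSKKGSs   [G ::= z S K]
znzSKKGSs ⇒ znzszsKKGSs   [S ::= s z s]
znzszsKKGSs ⇒ znzszsGzKGSs   [K ::= G z]
znzszsGzKGSs ⇒ znzszsnzKGSs   [G ::= n]
znzszsnzKGSs ⇒ znzszsnznGSs   [K ::= n]
znzszsnznGSs ⇒ znzszsnznnSs   [G ::= n]
znzszsnznnSs ⇒ znzszsnznnszss   [S ::= s z s]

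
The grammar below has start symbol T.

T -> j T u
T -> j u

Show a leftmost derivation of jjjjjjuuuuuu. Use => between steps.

T => jTu   [T -> j T u]
jTu => jjTuu   [T -> j T u]
jjTuu => jjjTuuu   [T -> j T u]
jjjTuuu => jjjjTuuuu   [T -> j T u]
jjjjTuuuu => jjjjjTuuuuu   [T -> j T u]
jjjjjTuuuuu => jjjjjjuuuuuu   [T -> j u]

T=>jTu=>jjTuu=>jjjTuuu=>jjjjTuuuu=>jjjjjTuuuuu=>jjjjjjuuuuuu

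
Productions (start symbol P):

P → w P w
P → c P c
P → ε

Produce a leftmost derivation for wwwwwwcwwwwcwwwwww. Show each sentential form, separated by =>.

P => wPw => wwPww => wwwPwww => wwwwPwwww => wwwwwPwwwww => wwwwwwPwwwwww => wwwwwwcPcwwwwww => wwwwwwcwPwcwwwwww => wwwwwwcwwPwwcwwwwww => wwwwwwcwwwwcwwwwww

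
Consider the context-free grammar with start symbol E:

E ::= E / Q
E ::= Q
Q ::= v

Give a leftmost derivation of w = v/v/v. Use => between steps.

E => E/Q   [E ::= E / Q]
E/Q => E/Q/Q   [E ::= E / Q]
E/Q/Q => Q/Q/Q   [E ::= Q]
Q/Q/Q => v/Q/Q   [Q ::= v]
v/Q/Q => v/v/Q   [Q ::= v]
v/v/Q => v/v/v   [Q ::= v]

E => E/Q => E/Q/Q => Q/Q/Q => v/Q/Q => v/v/Q => v/v/v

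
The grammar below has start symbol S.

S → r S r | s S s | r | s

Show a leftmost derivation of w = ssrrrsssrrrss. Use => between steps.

S => sSs => ssSss => ssrSrss => ssrrSrrss => ssrrrSrrrss => ssrrrsSsrrrss => ssrrrsssrrrss

S => sSs   [S → s S s]
sSs => ssSss   [S → s S s]
ssSss => ssrSrss   [S → r S r]
ssrSrss => ssrrSrrss   [S → r S r]
ssrrSrrss => ssrrrSrrrss   [S → r S r]
ssrrrSrrrss => ssrrrsSsrrrss   [S → s S s]
ssrrrsSsrrrss => ssrrrsssrrrss   [S → s]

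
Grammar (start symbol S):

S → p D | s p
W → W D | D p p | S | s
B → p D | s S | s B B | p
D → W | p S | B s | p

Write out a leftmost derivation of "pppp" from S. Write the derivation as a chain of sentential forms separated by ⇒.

S ⇒ pD ⇒ ppS ⇒ pppD ⇒ pppp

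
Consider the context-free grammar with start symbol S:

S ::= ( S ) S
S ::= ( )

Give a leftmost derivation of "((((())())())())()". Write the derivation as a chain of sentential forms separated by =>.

S => (S)S => ((S)S)S => (((S)S)S)S => ((((S)S)S)S)S => ((((())S)S)S)S => ((((())())S)S)S => ((((())())())S)S => ((((())())())())S => ((((())())())())()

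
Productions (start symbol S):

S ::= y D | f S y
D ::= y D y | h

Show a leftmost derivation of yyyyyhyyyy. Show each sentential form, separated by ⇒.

S ⇒ yD ⇒ yyDy ⇒ yyyDyy ⇒ yyyyDyyy ⇒ yyyyyDyyyy ⇒ yyyyyhyyyy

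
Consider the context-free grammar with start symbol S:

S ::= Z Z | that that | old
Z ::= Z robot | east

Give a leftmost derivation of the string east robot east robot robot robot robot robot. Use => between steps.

S => Z Z   [S ::= Z Z]
Z Z => Z robot Z   [Z ::= Z robot]
Z robot Z => east robot Z   [Z ::= east]
east robot Z => east robot Z robot   [Z ::= Z robot]
east robot Z robot => east robot Z robot robot   [Z ::= Z robot]
east robot Z robot robot => east robot Z robot robot robot   [Z ::= Z robot]
east robot Z robot robot robot => east robot Z robot robot robot robot   [Z ::= Z robot]
east robot Z robot robot robot robot => east robot Z robot robot robot robot robot   [Z ::= Z robot]
east robot Z robot robot robot robot robot => east robot east robot robot robot robot robot   [Z ::= east]

S => Z Z => Z robot Z => east robot Z => east robot Z robot => east robot Z robot robot => east robot Z robot robot robot => east robot Z robot robot robot robot => east robot Z robot robot robot robot robot => east robot east robot robot robot robot robot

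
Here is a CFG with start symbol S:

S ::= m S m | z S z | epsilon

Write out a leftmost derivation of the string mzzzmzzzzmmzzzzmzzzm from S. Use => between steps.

S => mSm => mzSzm => mzzSzzm => mzzzSzzzm => mzzzmSmzzzm => mzzzmzSzmzzzm => mzzzmzzSzzmzzzm => mzzzmzzzSzzzmzzzm => mzzzmzzzzSzzzzmzzzm => mzzzmzzzzmSmzzzzmzzzm => mzzzmzzzzmmzzzzmzzzm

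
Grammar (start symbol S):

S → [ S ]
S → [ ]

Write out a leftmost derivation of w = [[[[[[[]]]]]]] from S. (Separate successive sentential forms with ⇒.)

S ⇒ [S]   [S → [ S ]]
[S] ⇒ [[S]]   [S → [ S ]]
[[S]] ⇒ [[[S]]]   [S → [ S ]]
[[[S]]] ⇒ [[[[S]]]]   [S → [ S ]]
[[[[S]]]] ⇒ [[[[[S]]]]]   [S → [ S ]]
[[[[[S]]]]] ⇒ [[[[[[S]]]]]]   [S → [ S ]]
[[[[[[S]]]]]] ⇒ [[[[[[[]]]]]]]   [S → [ ]]

S⇒[S]⇒[[S]]⇒[[[S]]]⇒[[[[S]]]]⇒[[[[[S]]]]]⇒[[[[[[S]]]]]]⇒[[[[[[[]]]]]]]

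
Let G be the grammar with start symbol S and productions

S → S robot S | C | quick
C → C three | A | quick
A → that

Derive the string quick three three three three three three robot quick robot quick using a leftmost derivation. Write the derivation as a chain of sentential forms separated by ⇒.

S ⇒ S robot S ⇒ S robot S robot S ⇒ C robot S robot S ⇒ C three robot S robot S ⇒ C three three robot S robot S ⇒ C three three three robot S robot S ⇒ C three three three three robot S robot S ⇒ C three three three three three robot S robot S ⇒ C three three three three three three robot S robot S ⇒ quick three three three three three three robot S robot S ⇒ quick three three three three three three robot quick robot S ⇒ quick three three three three three three robot quick robot quick

S ⇒ S robot S   [S → S robot S]
S robot S ⇒ S robot S robot S   [S → S robot S]
S robot S robot S ⇒ C robot S robot S   [S → C]
C robot S robot S ⇒ C three robot S robot S   [C → C three]
C three robot S robot S ⇒ C three three robot S robot S   [C → C three]
C three three robot S robot S ⇒ C three three three robot S robot S   [C → C three]
C three three three robot S robot S ⇒ C three three three three robot S robot S   [C → C three]
C three three three three robot S robot S ⇒ C three three three three three robot S robot S   [C → C three]
C three three three three three robot S robot S ⇒ C three three three three three three robot S robot S   [C → C three]
C three three three three three three robot S robot S ⇒ quick three three three three three three robot S robot S   [C → quick]
quick three three three three three three robot S robot S ⇒ quick three three three three three three robot quick robot S   [S → quick]
quick three three three three three three robot quick robot S ⇒ quick three three three three three three robot quick robot quick   [S → quick]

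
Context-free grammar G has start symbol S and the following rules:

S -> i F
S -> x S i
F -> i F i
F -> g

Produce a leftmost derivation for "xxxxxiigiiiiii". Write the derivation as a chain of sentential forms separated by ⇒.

S ⇒ xSi ⇒ xxSii ⇒ xxxSiii ⇒ xxxxSiiii ⇒ xxxxxSiiiii ⇒ xxxxxiFiiiii ⇒ xxxxxiiFiiiiii ⇒ xxxxxiigiiiiii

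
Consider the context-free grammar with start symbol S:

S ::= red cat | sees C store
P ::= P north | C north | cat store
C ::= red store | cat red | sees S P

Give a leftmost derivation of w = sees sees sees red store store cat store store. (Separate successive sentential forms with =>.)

S => sees C store => sees sees S P store => sees sees sees C store P store => sees sees sees red store store P store => sees sees sees red store store cat store store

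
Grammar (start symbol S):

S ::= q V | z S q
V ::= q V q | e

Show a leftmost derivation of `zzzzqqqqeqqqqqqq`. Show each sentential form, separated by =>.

S=>zSq=>zzSqq=>zzzSqqq=>zzzzSqqqq=>zzzzqVqqqq=>zzzzqqVqqqqq=>zzzzqqqVqqqqqq=>zzzzqqqqVqqqqqqq=>zzzzqqqqeqqqqqqq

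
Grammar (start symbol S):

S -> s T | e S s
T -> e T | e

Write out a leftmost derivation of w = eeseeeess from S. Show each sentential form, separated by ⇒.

S ⇒ eSs   [S -> e S s]
eSs ⇒ eeSss   [S -> e S s]
eeSss ⇒ eesTss   [S -> s T]
eesTss ⇒ eeseTss   [T -> e T]
eeseTss ⇒ eeseeTss   [T -> e T]
eeseeTss ⇒ eeseeeTss   [T -> e T]
eeseeeTss ⇒ eeseeeess   [T -> e]

S ⇒ eSs ⇒ eeSss ⇒ eesTss ⇒ eeseTss ⇒ eeseeTss ⇒ eeseeeTss ⇒ eeseeeess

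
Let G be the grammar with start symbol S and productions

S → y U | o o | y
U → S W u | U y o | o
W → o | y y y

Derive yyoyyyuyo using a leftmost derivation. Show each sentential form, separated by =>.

S => yU => yUyo => ySWuyo => yyUWuyo => yyoWuyo => yyoyyyuyo

S => yU   [S → y U]
yU => yUyo   [U → U y o]
yUyo => ySWuyo   [U → S W u]
ySWuyo => yyUWuyo   [S → y U]
yyUWuyo => yyoWuyo   [U → o]
yyoWuyo => yyoyyyuyo   [W → y y y]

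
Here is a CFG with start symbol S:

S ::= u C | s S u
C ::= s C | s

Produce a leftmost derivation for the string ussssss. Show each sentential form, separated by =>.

S => uC   [S ::= u C]
uC => usC   [C ::= s C]
usC => ussC   [C ::= s C]
ussC => usssC   [C ::= s C]
usssC => ussssC   [C ::= s C]
ussssC => usssssC   [C ::= s C]
usssssC => ussssss   [C ::= s]

S => uC => usC => ussC => usssC => ussssC => usssssC => ussssss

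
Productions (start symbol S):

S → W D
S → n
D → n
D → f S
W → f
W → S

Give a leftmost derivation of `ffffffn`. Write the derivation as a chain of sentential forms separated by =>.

S => WD => fD => ffS => ffWD => fffD => ffffS => ffffWD => fffffD => ffffffS => ffffffn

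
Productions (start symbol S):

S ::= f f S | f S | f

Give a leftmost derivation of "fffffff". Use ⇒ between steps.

S ⇒ fS ⇒ ffS ⇒ fffS ⇒ fffffS ⇒ ffffffS ⇒ fffffff

S ⇒ fS   [S ::= f S]
fS ⇒ ffS   [S ::= f S]
ffS ⇒ fffS   [S ::= f S]
fffS ⇒ fffffS   [S ::= f f S]
fffffS ⇒ ffffffS   [S ::= f S]
ffffffS ⇒ fffffff   [S ::= f]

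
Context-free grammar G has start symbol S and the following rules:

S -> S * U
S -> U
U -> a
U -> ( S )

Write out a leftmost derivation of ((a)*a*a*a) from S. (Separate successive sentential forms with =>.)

S=>U=>(S)=>(S*U)=>(S*U*U)=>(S*U*U*U)=>(U*U*U*U)=>((S)*U*U*U)=>((U)*U*U*U)=>((a)*U*U*U)=>((a)*a*U*U)=>((a)*a*a*U)=>((a)*a*a*a)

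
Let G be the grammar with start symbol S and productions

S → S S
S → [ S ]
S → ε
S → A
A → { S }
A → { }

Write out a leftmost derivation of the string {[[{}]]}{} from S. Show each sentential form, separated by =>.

S => SS   [S → S S]
SS => AS   [S → A]
AS => {S}S   [A → { S }]
{S}S => {[S]}S   [S → [ S ]]
{[S]}S => {[[S]]}S   [S → [ S ]]
{[[S]]}S => {[[A]]}S   [S → A]
{[[A]]}S => {[[{}]]}S   [A → { }]
{[[{}]]}S => {[[{}]]}A   [S → A]
{[[{}]]}A => {[[{}]]}{S}   [A → { S }]
{[[{}]]}{S} => {[[{}]]}{}   [S → ε]

S => SS => AS => {S}S => {[S]}S => {[[S]]}S => {[[A]]}S => {[[{}]]}S => {[[{}]]}A => {[[{}]]}{S} => {[[{}]]}{}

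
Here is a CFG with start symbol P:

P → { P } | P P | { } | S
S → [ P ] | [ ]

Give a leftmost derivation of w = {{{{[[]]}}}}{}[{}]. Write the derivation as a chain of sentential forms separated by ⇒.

P ⇒ PP   [P → P P]
PP ⇒ PPP   [P → P P]
PPP ⇒ {P}PP   [P → { P }]
{P}PP ⇒ {{P}}PP   [P → { P }]
{{P}}PP ⇒ {{{P}}}PP   [P → { P }]
{{{P}}}PP ⇒ {{{{P}}}}PP   [P → { P }]
{{{{P}}}}PP ⇒ {{{{S}}}}PP   [P → S]
{{{{S}}}}PP ⇒ {{{{[P]}}}}PP   [S → [ P ]]
{{{{[P]}}}}PP ⇒ {{{{[S]}}}}PP   [P → S]
{{{{[S]}}}}PP ⇒ {{{{[[]]}}}}PP   [S → [ ]]
{{{{[[]]}}}}PP ⇒ {{{{[[]]}}}}{}P   [P → { }]
{{{{[[]]}}}}{}P ⇒ {{{{[[]]}}}}{}S   [P → S]
{{{{[[]]}}}}{}S ⇒ {{{{[[]]}}}}{}[P]   [S → [ P ]]
{{{{[[]]}}}}{}[P] ⇒ {{{{[[]]}}}}{}[{}]   [P → { }]

P⇒PP⇒PPP⇒{P}PP⇒{{P}}PP⇒{{{P}}}PP⇒{{{{P}}}}PP⇒{{{{S}}}}PP⇒{{{{[P]}}}}PP⇒{{{{[S]}}}}PP⇒{{{{[[]]}}}}PP⇒{{{{[[]]}}}}{}P⇒{{{{[[]]}}}}{}S⇒{{{{[[]]}}}}{}[P]⇒{{{{[[]]}}}}{}[{}]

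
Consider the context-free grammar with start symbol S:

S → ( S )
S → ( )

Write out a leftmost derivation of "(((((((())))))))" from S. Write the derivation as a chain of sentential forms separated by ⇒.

S⇒(S)⇒((S))⇒(((S)))⇒((((S))))⇒(((((S)))))⇒((((((S))))))⇒(((((((S)))))))⇒(((((((())))))))

S ⇒ (S)   [S → ( S )]
(S) ⇒ ((S))   [S → ( S )]
((S)) ⇒ (((S)))   [S → ( S )]
(((S))) ⇒ ((((S))))   [S → ( S )]
((((S)))) ⇒ (((((S)))))   [S → ( S )]
(((((S))))) ⇒ ((((((S))))))   [S → ( S )]
((((((S)))))) ⇒ (((((((S)))))))   [S → ( S )]
(((((((S))))))) ⇒ (((((((())))))))   [S → ( )]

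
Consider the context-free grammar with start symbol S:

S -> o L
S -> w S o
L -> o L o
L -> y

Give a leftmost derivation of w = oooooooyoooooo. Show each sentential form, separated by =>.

S=>oL=>ooLo=>oooLoo=>ooooLooo=>oooooLoooo=>ooooooLooooo=>oooooooLoooooo=>oooooooyoooooo

S => oL   [S -> o L]
oL => ooLo   [L -> o L o]
ooLo => oooLoo   [L -> o L o]
oooLoo => ooooLooo   [L -> o L o]
ooooLooo => oooooLoooo   [L -> o L o]
oooooLoooo => ooooooLooooo   [L -> o L o]
ooooooLooooo => oooooooLoooooo   [L -> o L o]
oooooooLoooooo => oooooooyoooooo   [L -> y]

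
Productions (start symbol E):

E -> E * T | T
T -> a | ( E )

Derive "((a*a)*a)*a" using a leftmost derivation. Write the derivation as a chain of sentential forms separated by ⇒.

E ⇒ E*T   [E -> E * T]
E*T ⇒ T*T   [E -> T]
T*T ⇒ (E)*T   [T -> ( E )]
(E)*T ⇒ (E*T)*T   [E -> E * T]
(E*T)*T ⇒ (T*T)*T   [E -> T]
(T*T)*T ⇒ ((E)*T)*T   [T -> ( E )]
((E)*T)*T ⇒ ((E*T)*T)*T   [E -> E * T]
((E*T)*T)*T ⇒ ((T*T)*T)*T   [E -> T]
((T*T)*T)*T ⇒ ((a*T)*T)*T   [T -> a]
((a*T)*T)*T ⇒ ((a*a)*T)*T   [T -> a]
((a*a)*T)*T ⇒ ((a*a)*a)*T   [T -> a]
((a*a)*a)*T ⇒ ((a*a)*a)*a   [T -> a]

E ⇒ E*T ⇒ T*T ⇒ (E)*T ⇒ (E*T)*T ⇒ (T*T)*T ⇒ ((E)*T)*T ⇒ ((E*T)*T)*T ⇒ ((T*T)*T)*T ⇒ ((a*T)*T)*T ⇒ ((a*a)*T)*T ⇒ ((a*a)*a)*T ⇒ ((a*a)*a)*a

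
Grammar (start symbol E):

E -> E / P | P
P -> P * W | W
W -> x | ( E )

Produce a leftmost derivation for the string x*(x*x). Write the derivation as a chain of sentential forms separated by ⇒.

E ⇒ P   [E -> P]
P ⇒ P*W   [P -> P * W]
P*W ⇒ W*W   [P -> W]
W*W ⇒ x*W   [W -> x]
x*W ⇒ x*(E)   [W -> ( E )]
x*(E) ⇒ x*(P)   [E -> P]
x*(P) ⇒ x*(P*W)   [P -> P * W]
x*(P*W) ⇒ x*(W*W)   [P -> W]
x*(W*W) ⇒ x*(x*W)   [W -> x]
x*(x*W) ⇒ x*(x*x)   [W -> x]

E⇒P⇒P*W⇒W*W⇒x*W⇒x*(E)⇒x*(P)⇒x*(P*W)⇒x*(W*W)⇒x*(x*W)⇒x*(x*x)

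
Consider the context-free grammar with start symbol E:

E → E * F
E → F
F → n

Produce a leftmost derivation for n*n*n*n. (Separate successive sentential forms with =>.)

E => E*F => E*F*F => E*F*F*F => F*F*F*F => n*F*F*F => n*n*F*F => n*n*n*F => n*n*n*n

E => E*F   [E → E * F]
E*F => E*F*F   [E → E * F]
E*F*F => E*F*F*F   [E → E * F]
E*F*F*F => F*F*F*F   [E → F]
F*F*F*F => n*F*F*F   [F → n]
n*F*F*F => n*n*F*F   [F → n]
n*n*F*F => n*n*n*F   [F → n]
n*n*n*F => n*n*n*n   [F → n]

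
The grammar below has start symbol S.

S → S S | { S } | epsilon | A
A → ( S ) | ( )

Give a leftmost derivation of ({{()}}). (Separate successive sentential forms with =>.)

S => A => (S) => ({S}) => ({{S}}) => ({{SS}}) => ({{AS}}) => ({{()S}}) => ({{()}})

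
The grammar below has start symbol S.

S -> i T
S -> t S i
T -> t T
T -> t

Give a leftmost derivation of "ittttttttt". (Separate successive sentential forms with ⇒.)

S ⇒ iT ⇒ itT ⇒ ittT ⇒ itttT ⇒ ittttT ⇒ itttttT ⇒ ittttttT ⇒ itttttttT ⇒ ittttttttT ⇒ ittttttttt

S ⇒ iT   [S -> i T]
iT ⇒ itT   [T -> t T]
itT ⇒ ittT   [T -> t T]
ittT ⇒ itttT   [T -> t T]
itttT ⇒ ittttT   [T -> t T]
ittttT ⇒ itttttT   [T -> t T]
itttttT ⇒ ittttttT   [T -> t T]
ittttttT ⇒ itttttttT   [T -> t T]
itttttttT ⇒ ittttttttT   [T -> t T]
ittttttttT ⇒ ittttttttt   [T -> t]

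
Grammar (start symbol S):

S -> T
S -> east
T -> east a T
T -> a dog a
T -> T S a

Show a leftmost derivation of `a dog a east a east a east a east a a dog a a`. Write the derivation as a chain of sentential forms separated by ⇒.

S ⇒ T   [S -> T]
T ⇒ T S a   [T -> T S a]
T S a ⇒ T S a S a   [T -> T S a]
T S a S a ⇒ T S a S a S a   [T -> T S a]
T S a S a S a ⇒ T S a S a S a S a   [T -> T S a]
T S a S a S a S a ⇒ a dog a S a S a S a S a   [T -> a dog a]
a dog a S a S a S a S a ⇒ a dog a east a S a S a S a   [S -> east]
a dog a east a S a S a S a ⇒ a dog a east a east a S a S a   [S -> east]
a dog a east a east a S a S a ⇒ a dog a east a east a east a S a   [S -> east]
a dog a east a east a east a S a ⇒ a dog a east a east a east a T a   [S -> T]
a dog a east a east a east a T a ⇒ a dog a east a east a east a east a T a   [T -> east a T]
a dog a east a east a east a east a T a ⇒ a dog a east a east a east a east a a dog a a   [T -> a dog a]

S ⇒ T ⇒ T S a ⇒ T S a S a ⇒ T S a S a S a ⇒ T S a S a S a S a ⇒ a dog a S a S a S a S a ⇒ a dog a east a S a S a S a ⇒ a dog a east a east a S a S a ⇒ a dog a east a east a east a S a ⇒ a dog a east a east a east a T a ⇒ a dog a east a east a east a east a T a ⇒ a dog a east a east a east a east a a dog a a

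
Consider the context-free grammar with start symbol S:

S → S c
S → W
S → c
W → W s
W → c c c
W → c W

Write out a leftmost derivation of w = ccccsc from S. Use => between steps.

S => Sc   [S → S c]
Sc => Wc   [S → W]
Wc => Wsc   [W → W s]
Wsc => cWsc   [W → c W]
cWsc => ccccsc   [W → c c c]

S => Sc => Wc => Wsc => cWsc => ccccsc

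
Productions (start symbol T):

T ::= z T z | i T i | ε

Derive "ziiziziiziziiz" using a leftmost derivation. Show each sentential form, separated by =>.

T => zTz   [T ::= z T z]
zTz => ziTiz   [T ::= i T i]
ziTiz => ziiTiiz   [T ::= i T i]
ziiTiiz => ziizTziiz   [T ::= z T z]
ziizTziiz => ziiziTiziiz   [T ::= i T i]
ziiziTiziiz => ziizizTziziiz   [T ::= z T z]
ziizizTziziiz => ziiziziTiziziiz   [T ::= i T i]
ziiziziTiziziiz => ziiziziiziziiz   [T ::= ε]

T => zTz => ziTiz => ziiTiiz => ziizTziiz => ziiziTiziiz => ziizizTziziiz => ziiziziTiziziiz => ziiziziiziziiz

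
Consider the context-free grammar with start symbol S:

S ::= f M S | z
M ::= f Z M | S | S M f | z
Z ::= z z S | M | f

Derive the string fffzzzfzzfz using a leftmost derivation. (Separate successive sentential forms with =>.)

S=>fMS=>fSMfS=>ffMSMfS=>ffSMfSMfS=>fffMSMfSMfS=>fffSSMfSMfS=>fffzSMfSMfS=>fffzzMfSMfS=>fffzzzfSMfS=>fffzzzfzMfS=>fffzzzfzzfS=>fffzzzfzzfz

S => fMS   [S ::= f M S]
fMS => fSMfS   [M ::= S M f]
fSMfS => ffMSMfS   [S ::= f M S]
ffMSMfS => ffSMfSMfS   [M ::= S M f]
ffSMfSMfS => fffMSMfSMfS   [S ::= f M S]
fffMSMfSMfS => fffSSMfSMfS   [M ::= S]
fffSSMfSMfS => fffzSMfSMfS   [S ::= z]
fffzSMfSMfS => fffzzMfSMfS   [S ::= z]
fffzzMfSMfS => fffzzzfSMfS   [M ::= z]
fffzzzfSMfS => fffzzzfzMfS   [S ::= z]
fffzzzfzMfS => fffzzzfzzfS   [M ::= z]
fffzzzfzzfS => fffzzzfzzfz   [S ::= z]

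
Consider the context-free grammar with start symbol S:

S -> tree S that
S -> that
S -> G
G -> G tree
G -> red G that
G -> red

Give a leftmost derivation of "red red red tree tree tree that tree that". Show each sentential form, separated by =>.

S => G => red G that => red G tree that => red red G that tree that => red red G tree that tree that => red red G tree tree that tree that => red red G tree tree tree that tree that => red red red tree tree tree that tree that

S => G   [S -> G]
G => red G that   [G -> red G that]
red G that => red G tree that   [G -> G tree]
red G tree that => red red G that tree that   [G -> red G that]
red red G that tree that => red red G tree that tree that   [G -> G tree]
red red G tree that tree that => red red G tree tree that tree that   [G -> G tree]
red red G tree tree that tree that => red red G tree tree tree that tree that   [G -> G tree]
red red G tree tree tree that tree that => red red red tree tree tree that tree that   [G -> red]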